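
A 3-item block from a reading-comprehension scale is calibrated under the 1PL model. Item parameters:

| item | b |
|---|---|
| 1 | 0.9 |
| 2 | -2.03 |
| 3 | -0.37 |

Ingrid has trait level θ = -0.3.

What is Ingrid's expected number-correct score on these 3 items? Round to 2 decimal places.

P(θ) = 1 / (1 + exp(−(θ − b)))
P_1 = 1/(1+e^{1.2000}) = 0.2315
P_2 = 1/(1+e^{-1.7300}) = 0.8494
P_3 = 1/(1+e^{-0.0700}) = 0.5175
E[score] = 0.2315 + 0.8494 + 0.5175 = 1.5984

1.60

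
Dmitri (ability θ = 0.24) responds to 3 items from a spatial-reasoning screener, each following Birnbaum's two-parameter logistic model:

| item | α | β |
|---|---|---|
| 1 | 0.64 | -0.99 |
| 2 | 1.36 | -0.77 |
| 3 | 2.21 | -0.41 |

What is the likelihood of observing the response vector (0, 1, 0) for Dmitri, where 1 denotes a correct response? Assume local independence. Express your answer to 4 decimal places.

0.0479

P(θ) = 1 / (1 + exp(−α(θ − β)))
P_1 = 1/(1+e^{-0.7872}) = 0.6872
P_2 = 1/(1+e^{-1.3736}) = 0.7980
P_3 = 1/(1+e^{-1.4365}) = 0.8079
L = (1−P_1) × P_2 × (1−P_3) = 0.3128 × 0.7980 × 0.1921 = 0.04794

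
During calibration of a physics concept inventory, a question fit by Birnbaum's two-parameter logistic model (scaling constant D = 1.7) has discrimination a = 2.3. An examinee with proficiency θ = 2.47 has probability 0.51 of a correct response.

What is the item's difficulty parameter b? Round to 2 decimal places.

P(θ) = 1 / (1 + exp(−D·a(θ − b)))
logit(0.51) = ln(0.51/0.49) = 0.0400
b = θ − logit/(1.7·a) = 2.47 − 0.0400/3.9100 = 2.4598

2.46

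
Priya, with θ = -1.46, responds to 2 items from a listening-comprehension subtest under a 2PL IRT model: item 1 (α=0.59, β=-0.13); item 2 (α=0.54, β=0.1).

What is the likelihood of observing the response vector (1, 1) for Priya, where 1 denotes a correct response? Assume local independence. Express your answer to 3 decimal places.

P(θ) = 1 / (1 + exp(−α(θ − β)))
P_1 = 1/(1+e^{0.7847}) = 0.3133
P_2 = 1/(1+e^{0.8424}) = 0.3010
L = P_1 × P_2 = 0.3133 × 0.3010 = 0.09431

0.094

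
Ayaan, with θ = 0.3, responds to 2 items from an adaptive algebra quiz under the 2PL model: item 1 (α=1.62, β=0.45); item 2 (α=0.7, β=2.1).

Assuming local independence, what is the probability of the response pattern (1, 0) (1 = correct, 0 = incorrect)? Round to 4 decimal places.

0.3424

P(θ) = 1 / (1 + exp(−α(θ − β)))
P_1 = 1/(1+e^{0.2430}) = 0.4395
P_2 = 1/(1+e^{1.2600}) = 0.2210
L = P_1 × (1−P_2) = 0.4395 × 0.7790 = 0.34242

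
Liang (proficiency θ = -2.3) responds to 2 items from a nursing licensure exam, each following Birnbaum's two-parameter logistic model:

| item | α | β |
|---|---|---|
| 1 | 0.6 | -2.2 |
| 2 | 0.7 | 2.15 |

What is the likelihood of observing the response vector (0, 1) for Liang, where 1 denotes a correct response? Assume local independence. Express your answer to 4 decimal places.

P(θ) = 1 / (1 + exp(−α(θ − β)))
P_1 = 1/(1+e^{0.0600}) = 0.4850
P_2 = 1/(1+e^{3.1150}) = 0.0425
L = (1−P_1) × P_2 = 0.5150 × 0.0425 = 0.02188

0.0219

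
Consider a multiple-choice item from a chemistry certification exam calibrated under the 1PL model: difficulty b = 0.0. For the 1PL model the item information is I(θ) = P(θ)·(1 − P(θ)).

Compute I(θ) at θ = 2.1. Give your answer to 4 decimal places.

0.0972

P = 1/(1+e^{-2.1000}) = 0.8909
P(1−P) = 0.8909 × 0.1091 = 0.0972
I = P(1−P) = 0.09719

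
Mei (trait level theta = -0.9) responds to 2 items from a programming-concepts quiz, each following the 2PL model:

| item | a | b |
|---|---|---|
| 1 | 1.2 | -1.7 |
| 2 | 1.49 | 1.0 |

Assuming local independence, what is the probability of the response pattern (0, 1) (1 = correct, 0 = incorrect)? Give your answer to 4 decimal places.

P(theta) = 1 / (1 + exp(−a(theta − b)))
P_1 = 1/(1+e^{-0.9600}) = 0.7231
P_2 = 1/(1+e^{2.8310}) = 0.0557
L = (1−P_1) × P_2 = 0.2769 × 0.0557 = 0.01541

0.0154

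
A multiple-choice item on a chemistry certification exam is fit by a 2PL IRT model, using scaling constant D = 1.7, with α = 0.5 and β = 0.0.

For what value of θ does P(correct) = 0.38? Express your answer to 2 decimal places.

-0.58

P(θ) = 1 / (1 + exp(−D·α(θ − β)))
logit = ln(0.3800/0.6200) = -0.4895
θ = β + logit/(1.7·α) = 0.0 + (-0.4895)/0.8500 = -0.5759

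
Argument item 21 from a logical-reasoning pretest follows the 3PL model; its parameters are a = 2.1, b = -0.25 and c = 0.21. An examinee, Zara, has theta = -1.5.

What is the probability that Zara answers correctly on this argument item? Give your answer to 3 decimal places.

0.263

P(theta) = c + (1 − c) · 1 / (1 + exp(−a(theta − b)))
Exponent: 2.1 × (-1.5 − (-0.25)) = -2.6250
1/(1 + e^{2.6250}) = 0.0675
P = 0.21 + 0.79 × 0.0675 = 0.2634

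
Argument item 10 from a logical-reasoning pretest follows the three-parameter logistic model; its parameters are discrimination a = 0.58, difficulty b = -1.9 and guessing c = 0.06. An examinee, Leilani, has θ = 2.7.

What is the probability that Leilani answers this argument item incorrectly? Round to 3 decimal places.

0.061

P(θ) = c + (1 − c) · 1 / (1 + exp(−a(θ − b)))
Exponent: 0.58 × (2.7 − (-1.9)) = 2.6680
1/(1 + e^{-2.6680}) = 0.9351
P = 0.06 + 0.94 × 0.9351 = 0.9390
P(incorrect) = 1 − 0.9390 = 0.0610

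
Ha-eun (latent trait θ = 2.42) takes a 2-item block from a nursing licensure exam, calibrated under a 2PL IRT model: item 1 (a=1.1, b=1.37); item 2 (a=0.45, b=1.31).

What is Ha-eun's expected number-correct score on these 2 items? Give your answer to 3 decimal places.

1.383

P(θ) = 1 / (1 + exp(−a(θ − b)))
P_1 = 1/(1+e^{-1.1550}) = 0.7604
P_2 = 1/(1+e^{-0.4995}) = 0.6223
E[score] = 0.7604 + 0.6223 = 1.3828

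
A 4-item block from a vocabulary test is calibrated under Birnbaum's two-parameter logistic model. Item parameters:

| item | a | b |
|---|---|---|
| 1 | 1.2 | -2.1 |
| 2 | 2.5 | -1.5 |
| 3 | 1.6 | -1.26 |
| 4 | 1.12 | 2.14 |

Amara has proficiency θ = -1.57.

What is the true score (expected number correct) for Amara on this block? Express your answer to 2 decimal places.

P(θ) = 1 / (1 + exp(−a(θ − b)))
P_1 = 1/(1+e^{-0.6360}) = 0.6538
P_2 = 1/(1+e^{0.1750}) = 0.4564
P_3 = 1/(1+e^{0.4960}) = 0.3785
P_4 = 1/(1+e^{4.1552}) = 0.0154
E[score] = 0.6538 + 0.4564 + 0.3785 + 0.0154 = 1.5041

1.50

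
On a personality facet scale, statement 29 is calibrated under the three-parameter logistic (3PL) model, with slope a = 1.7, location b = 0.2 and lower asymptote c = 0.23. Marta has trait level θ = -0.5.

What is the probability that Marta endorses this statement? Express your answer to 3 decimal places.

0.410

P(θ) = c + (1 − c) · 1 / (1 + exp(−a(θ − b)))
Exponent: 1.7 × (-0.5 − 0.2) = -1.1900
1/(1 + e^{1.1900}) = 0.2333
P = 0.23 + 0.77 × 0.2333 = 0.4096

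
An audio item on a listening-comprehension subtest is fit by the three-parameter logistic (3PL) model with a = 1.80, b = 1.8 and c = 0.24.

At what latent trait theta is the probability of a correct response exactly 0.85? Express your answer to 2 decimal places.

2.58

P(theta) = c + (1 − c) · 1 / (1 + exp(−a(theta − b)))
Remove guessing floor: (0.85 − 0.24)/(1 − 0.24) = 0.8026
logit = ln(0.8026/0.1974) = 1.4028
theta = b + logit/(a) = 1.8 + 1.4028/1.8000 = 2.5793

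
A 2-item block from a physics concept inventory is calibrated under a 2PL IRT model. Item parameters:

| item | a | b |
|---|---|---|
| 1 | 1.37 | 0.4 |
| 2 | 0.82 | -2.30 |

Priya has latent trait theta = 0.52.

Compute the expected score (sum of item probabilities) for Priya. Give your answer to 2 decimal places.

P(theta) = 1 / (1 + exp(−a(theta − b)))
P_1 = 1/(1+e^{-0.1644}) = 0.5410
P_2 = 1/(1+e^{-2.3124}) = 0.9099
E[score] = 0.5410 + 0.9099 = 1.4509

1.45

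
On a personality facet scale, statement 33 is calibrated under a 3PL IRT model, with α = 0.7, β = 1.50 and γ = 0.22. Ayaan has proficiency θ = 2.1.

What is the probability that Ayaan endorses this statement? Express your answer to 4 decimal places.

0.6907

P(θ) = γ + (1 − γ) · 1 / (1 + exp(−α(θ − β)))
Exponent: 0.7 × (2.1 − 1.50) = 0.4200
1/(1 + e^{-0.4200}) = 0.6035
P = 0.22 + 0.78 × 0.6035 = 0.6907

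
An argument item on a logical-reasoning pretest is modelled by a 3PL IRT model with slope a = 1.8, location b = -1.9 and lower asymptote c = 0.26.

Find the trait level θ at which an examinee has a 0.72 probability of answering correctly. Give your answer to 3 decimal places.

P(θ) = c + (1 − c) · 1 / (1 + exp(−a(θ − b)))
Remove guessing floor: (0.72 − 0.26)/(1 − 0.26) = 0.6216
logit = ln(0.6216/0.3784) = 0.4964
θ = b + logit/(a) = -1.9 + 0.4964/1.8000 = -1.6242

-1.624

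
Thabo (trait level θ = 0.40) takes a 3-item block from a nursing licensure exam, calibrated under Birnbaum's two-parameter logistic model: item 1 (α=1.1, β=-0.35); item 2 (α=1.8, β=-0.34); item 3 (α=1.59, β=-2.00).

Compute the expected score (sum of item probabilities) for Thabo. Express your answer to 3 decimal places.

2.465

P(θ) = 1 / (1 + exp(−α(θ − β)))
P_1 = 1/(1+e^{-0.8250}) = 0.6953
P_2 = 1/(1+e^{-1.3320}) = 0.7912
P_3 = 1/(1+e^{-3.8160}) = 0.9785
E[score] = 0.6953 + 0.7912 + 0.9785 = 2.4649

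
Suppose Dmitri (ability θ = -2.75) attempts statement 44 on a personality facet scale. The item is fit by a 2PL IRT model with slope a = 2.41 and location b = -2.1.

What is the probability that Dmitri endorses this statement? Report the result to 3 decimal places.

0.173

P(θ) = 1 / (1 + exp(−a(θ − b)))
Exponent: 2.41 × (-2.75 − (-2.1)) = -1.5665
1/(1 + e^{1.5665}) = 0.1727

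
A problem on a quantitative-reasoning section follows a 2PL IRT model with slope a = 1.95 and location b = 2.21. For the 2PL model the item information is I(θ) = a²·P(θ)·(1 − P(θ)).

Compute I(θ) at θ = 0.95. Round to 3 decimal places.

P = 1/(1+e^{2.4570}) = 0.0789
P(1−P) = 0.0789 × 0.9211 = 0.0727
I = a² × P(1−P) = 1.95² × 0.0727 = 0.27644

0.276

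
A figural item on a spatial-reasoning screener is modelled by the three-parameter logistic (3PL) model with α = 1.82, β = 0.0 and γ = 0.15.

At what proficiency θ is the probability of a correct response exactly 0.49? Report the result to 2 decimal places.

-0.22

P(θ) = γ + (1 − γ) · 1 / (1 + exp(−α(θ − β)))
Remove guessing floor: (0.49 − 0.15)/(1 − 0.15) = 0.4000
logit = ln(0.4000/0.6000) = -0.4055
θ = β + logit/(α) = 0.0 + (-0.4055)/1.8200 = -0.2228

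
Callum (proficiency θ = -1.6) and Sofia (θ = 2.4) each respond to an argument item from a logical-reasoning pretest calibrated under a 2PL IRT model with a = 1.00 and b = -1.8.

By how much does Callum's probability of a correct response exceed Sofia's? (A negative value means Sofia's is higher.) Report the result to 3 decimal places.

P(θ) = 1 / (1 + exp(−a(θ − b)))
P(Callum) = 0.5498  [exponent 0.2000]
P(Sofia) = 0.9852  [exponent 4.2000]
Difference = 0.5498 − 0.9852 = -0.4354

-0.435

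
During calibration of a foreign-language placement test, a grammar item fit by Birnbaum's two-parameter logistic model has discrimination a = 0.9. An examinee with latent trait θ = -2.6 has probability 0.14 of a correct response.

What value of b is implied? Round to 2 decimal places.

P(θ) = 1 / (1 + exp(−a(θ − b)))
logit(0.14) = ln(0.14/0.86) = -1.8153
b = θ − logit/(a) = -2.6 − (-1.8153)/0.9000 = -0.5830

-0.58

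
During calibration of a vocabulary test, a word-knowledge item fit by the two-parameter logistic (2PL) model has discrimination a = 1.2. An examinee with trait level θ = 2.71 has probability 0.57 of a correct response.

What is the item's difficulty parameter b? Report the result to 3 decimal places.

2.475

P(θ) = 1 / (1 + exp(−a(θ − b)))
logit(0.57) = ln(0.57/0.43) = 0.2819
b = θ − logit/(a) = 2.71 − 0.2819/1.2000 = 2.4751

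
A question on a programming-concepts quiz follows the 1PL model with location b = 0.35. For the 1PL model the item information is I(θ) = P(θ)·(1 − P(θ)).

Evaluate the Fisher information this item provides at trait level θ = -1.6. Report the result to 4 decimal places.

P = 1/(1+e^{1.9500}) = 0.1246
P(1−P) = 0.1246 × 0.8754 = 0.1090
I = P(1−P) = 0.10904

0.1090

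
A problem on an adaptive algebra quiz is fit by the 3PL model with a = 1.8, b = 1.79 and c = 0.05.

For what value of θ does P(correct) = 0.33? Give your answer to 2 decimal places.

P(θ) = c + (1 − c) · 1 / (1 + exp(−a(θ − b)))
Remove guessing floor: (0.33 − 0.05)/(1 − 0.05) = 0.2947
logit = ln(0.2947/0.7053) = -0.8725
θ = b + logit/(a) = 1.79 + (-0.8725)/1.8000 = 1.3053

1.31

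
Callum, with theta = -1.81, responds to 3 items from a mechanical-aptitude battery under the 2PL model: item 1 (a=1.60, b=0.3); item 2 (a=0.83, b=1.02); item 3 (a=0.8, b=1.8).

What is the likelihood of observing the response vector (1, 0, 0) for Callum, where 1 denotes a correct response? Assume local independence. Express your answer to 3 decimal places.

P(theta) = 1 / (1 + exp(−a(theta − b)))
P_1 = 1/(1+e^{3.3760}) = 0.0331
P_2 = 1/(1+e^{2.3489}) = 0.0872
P_3 = 1/(1+e^{2.8880}) = 0.0527
L = P_1 × (1−P_2) × (1−P_3) = 0.0331 × 0.9128 × 0.9473 = 0.02858

0.029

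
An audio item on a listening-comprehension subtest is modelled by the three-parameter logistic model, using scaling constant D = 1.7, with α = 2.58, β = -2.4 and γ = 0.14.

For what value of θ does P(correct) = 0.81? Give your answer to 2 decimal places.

P(θ) = γ + (1 − γ) · 1 / (1 + exp(−D·α(θ − β)))
Remove guessing floor: (0.81 − 0.14)/(1 − 0.14) = 0.7791
logit = ln(0.7791/0.2209) = 1.2603
θ = β + logit/(1.7·α) = -2.4 + 1.2603/4.3860 = -2.1127

-2.11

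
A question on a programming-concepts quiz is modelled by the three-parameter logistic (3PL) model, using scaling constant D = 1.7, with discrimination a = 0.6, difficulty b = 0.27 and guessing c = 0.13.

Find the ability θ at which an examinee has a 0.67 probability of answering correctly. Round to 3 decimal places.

0.753

P(θ) = c + (1 − c) · 1 / (1 + exp(−D·a(θ − b)))
Remove guessing floor: (0.67 − 0.13)/(1 − 0.13) = 0.6207
logit = ln(0.6207/0.3793) = 0.4925
θ = b + logit/(1.7·a) = 0.27 + 0.4925/1.0200 = 0.7528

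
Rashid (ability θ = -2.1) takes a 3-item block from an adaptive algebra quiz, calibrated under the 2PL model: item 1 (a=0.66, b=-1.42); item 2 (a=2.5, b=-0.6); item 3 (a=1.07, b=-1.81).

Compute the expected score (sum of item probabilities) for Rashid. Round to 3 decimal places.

P(θ) = 1 / (1 + exp(−a(θ − b)))
P_1 = 1/(1+e^{0.4488}) = 0.3896
P_2 = 1/(1+e^{3.7500}) = 0.0230
P_3 = 1/(1+e^{0.3103}) = 0.4230
E[score] = 0.3896 + 0.0230 + 0.4230 = 0.8357

0.836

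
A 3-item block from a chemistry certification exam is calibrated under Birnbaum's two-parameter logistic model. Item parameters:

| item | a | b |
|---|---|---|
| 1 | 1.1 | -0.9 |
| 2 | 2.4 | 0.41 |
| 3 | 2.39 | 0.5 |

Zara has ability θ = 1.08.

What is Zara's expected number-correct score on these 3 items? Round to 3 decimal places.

2.531

P(θ) = 1 / (1 + exp(−a(θ − b)))
P_1 = 1/(1+e^{-2.1780}) = 0.8983
P_2 = 1/(1+e^{-1.6080}) = 0.8331
P_3 = 1/(1+e^{-1.3862}) = 0.8000
E[score] = 0.8983 + 0.8331 + 0.8000 = 2.5314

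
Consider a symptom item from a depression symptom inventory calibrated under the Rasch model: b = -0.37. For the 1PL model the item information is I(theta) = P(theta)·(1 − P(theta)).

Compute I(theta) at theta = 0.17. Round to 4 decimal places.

P = 1/(1+e^{-0.5400}) = 0.6318
P(1−P) = 0.6318 × 0.3682 = 0.2326
I = P(1−P) = 0.23263

0.2326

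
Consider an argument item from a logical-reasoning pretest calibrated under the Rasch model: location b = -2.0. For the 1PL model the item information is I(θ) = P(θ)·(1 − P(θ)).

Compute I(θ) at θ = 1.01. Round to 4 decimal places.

0.0448

P = 1/(1+e^{-3.0100}) = 0.9530
P(1−P) = 0.9530 × 0.0470 = 0.0448
I = P(1−P) = 0.04477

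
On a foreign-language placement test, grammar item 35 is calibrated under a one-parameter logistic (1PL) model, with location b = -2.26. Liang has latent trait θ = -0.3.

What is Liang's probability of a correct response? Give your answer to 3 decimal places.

P(θ) = 1 / (1 + exp(−(θ − b)))
Exponent: (-0.3 − (-2.26)) = 1.9600
1/(1 + e^{-1.9600}) = 0.8765
P = 0.8765

0.877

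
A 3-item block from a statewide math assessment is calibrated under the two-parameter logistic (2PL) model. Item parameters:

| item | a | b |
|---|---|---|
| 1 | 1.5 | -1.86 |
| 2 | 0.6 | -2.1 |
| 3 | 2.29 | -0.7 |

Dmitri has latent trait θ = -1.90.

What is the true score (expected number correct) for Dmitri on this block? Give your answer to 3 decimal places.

1.075

P(θ) = 1 / (1 + exp(−a(θ − b)))
P_1 = 1/(1+e^{0.0600}) = 0.4850
P_2 = 1/(1+e^{-0.1200}) = 0.5300
P_3 = 1/(1+e^{2.7480}) = 0.0602
E[score] = 0.4850 + 0.5300 + 0.0602 = 1.0752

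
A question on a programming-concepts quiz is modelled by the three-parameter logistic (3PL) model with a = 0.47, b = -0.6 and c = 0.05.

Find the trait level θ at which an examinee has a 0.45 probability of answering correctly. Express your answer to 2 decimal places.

-1.28

P(θ) = c + (1 − c) · 1 / (1 + exp(−a(θ − b)))
Remove guessing floor: (0.45 − 0.05)/(1 − 0.05) = 0.4211
logit = ln(0.4211/0.5789) = -0.3185
θ = b + logit/(a) = -0.6 + (-0.3185)/0.4700 = -1.2776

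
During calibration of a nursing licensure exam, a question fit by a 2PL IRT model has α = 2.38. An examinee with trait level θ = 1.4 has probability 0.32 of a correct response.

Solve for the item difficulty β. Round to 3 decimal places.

P(θ) = 1 / (1 + exp(−α(θ − β)))
logit(0.32) = ln(0.32/0.68) = -0.7538
β = θ − logit/(α) = 1.4 − (-0.7538)/2.3800 = 1.7167

1.717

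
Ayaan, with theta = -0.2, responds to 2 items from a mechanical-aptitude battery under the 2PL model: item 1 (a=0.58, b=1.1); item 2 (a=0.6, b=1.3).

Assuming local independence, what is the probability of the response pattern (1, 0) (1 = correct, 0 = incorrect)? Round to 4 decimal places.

P(theta) = 1 / (1 + exp(−a(theta − b)))
P_1 = 1/(1+e^{0.7540}) = 0.3200
P_2 = 1/(1+e^{0.9000}) = 0.2891
L = P_1 × (1−P_2) = 0.3200 × 0.7109 = 0.22747

0.2275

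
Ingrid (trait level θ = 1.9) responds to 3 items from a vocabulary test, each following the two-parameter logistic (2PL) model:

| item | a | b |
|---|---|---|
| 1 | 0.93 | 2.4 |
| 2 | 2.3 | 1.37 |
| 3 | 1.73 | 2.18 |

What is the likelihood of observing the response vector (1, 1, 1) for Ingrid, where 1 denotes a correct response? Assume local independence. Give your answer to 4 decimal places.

0.1135

P(θ) = 1 / (1 + exp(−a(θ − b)))
P_1 = 1/(1+e^{0.4650}) = 0.3858
P_2 = 1/(1+e^{-1.2190}) = 0.7719
P_3 = 1/(1+e^{0.4844}) = 0.3812
L = P_1 × P_2 × P_3 = 0.3858 × 0.7719 × 0.3812 = 0.11352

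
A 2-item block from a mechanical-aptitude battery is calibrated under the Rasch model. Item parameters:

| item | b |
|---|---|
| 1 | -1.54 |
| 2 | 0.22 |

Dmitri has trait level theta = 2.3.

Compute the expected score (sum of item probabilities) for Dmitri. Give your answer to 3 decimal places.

P(theta) = 1 / (1 + exp(−(theta − b)))
P_1 = 1/(1+e^{-3.8400}) = 0.9790
P_2 = 1/(1+e^{-2.0800}) = 0.8889
E[score] = 0.9790 + 0.8889 = 1.8679

1.868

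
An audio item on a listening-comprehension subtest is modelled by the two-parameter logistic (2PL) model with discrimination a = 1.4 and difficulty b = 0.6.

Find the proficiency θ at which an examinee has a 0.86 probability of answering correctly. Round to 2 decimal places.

P(θ) = 1 / (1 + exp(−a(θ − b)))
logit = ln(0.8600/0.1400) = 1.8153
θ = b + logit/(a) = 0.6 + 1.8153/1.4000 = 1.8966

1.90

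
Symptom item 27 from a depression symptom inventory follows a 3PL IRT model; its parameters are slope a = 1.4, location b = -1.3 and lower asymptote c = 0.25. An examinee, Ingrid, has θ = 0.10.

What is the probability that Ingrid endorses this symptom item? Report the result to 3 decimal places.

0.907

P(θ) = c + (1 − c) · 1 / (1 + exp(−a(θ − b)))
Exponent: 1.4 × (0.10 − (-1.3)) = 1.9600
1/(1 + e^{-1.9600}) = 0.8765
P = 0.25 + 0.75 × 0.8765 = 0.9074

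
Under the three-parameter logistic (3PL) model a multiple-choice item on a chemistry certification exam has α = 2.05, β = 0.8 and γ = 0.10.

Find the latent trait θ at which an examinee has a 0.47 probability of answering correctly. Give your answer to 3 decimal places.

0.625

P(θ) = γ + (1 − γ) · 1 / (1 + exp(−α(θ − β)))
Remove guessing floor: (0.47 − 0.10)/(1 − 0.10) = 0.4111
logit = ln(0.4111/0.5889) = -0.3594
θ = β + logit/(α) = 0.8 + (-0.3594)/2.0500 = 0.6247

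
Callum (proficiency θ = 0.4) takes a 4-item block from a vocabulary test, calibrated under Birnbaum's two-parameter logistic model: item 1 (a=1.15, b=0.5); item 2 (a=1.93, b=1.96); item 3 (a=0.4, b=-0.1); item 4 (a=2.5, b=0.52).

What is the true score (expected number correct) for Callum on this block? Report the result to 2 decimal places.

P(θ) = 1 / (1 + exp(−a(θ − b)))
P_1 = 1/(1+e^{0.1150}) = 0.4713
P_2 = 1/(1+e^{3.0108}) = 0.0469
P_3 = 1/(1+e^{-0.2000}) = 0.5498
P_4 = 1/(1+e^{0.3000}) = 0.4256
E[score] = 0.4713 + 0.0469 + 0.5498 + 0.4256 = 1.4936

1.49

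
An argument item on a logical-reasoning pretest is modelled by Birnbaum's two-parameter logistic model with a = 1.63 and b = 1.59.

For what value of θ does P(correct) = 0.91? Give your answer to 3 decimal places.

3.009

P(θ) = 1 / (1 + exp(−a(θ − b)))
logit = ln(0.9100/0.0900) = 2.3136
θ = b + logit/(a) = 1.59 + 2.3136/1.6300 = 3.0094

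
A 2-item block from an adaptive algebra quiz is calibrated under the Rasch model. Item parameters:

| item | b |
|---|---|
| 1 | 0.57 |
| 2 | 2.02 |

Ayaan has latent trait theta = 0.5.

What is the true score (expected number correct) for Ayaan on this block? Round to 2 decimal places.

0.66

P(theta) = 1 / (1 + exp(−(theta − b)))
P_1 = 1/(1+e^{0.0700}) = 0.4825
P_2 = 1/(1+e^{1.5200}) = 0.1795
E[score] = 0.4825 + 0.1795 = 0.6620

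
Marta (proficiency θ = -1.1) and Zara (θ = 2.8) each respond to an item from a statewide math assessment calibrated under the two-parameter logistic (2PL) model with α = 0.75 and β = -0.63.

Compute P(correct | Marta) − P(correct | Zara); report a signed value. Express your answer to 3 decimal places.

-0.516

P(θ) = 1 / (1 + exp(−α(θ − β)))
P(Marta) = 0.4128  [exponent -0.3525]
P(Zara) = 0.9291  [exponent 2.5725]
Difference = 0.4128 − 0.9291 = -0.5163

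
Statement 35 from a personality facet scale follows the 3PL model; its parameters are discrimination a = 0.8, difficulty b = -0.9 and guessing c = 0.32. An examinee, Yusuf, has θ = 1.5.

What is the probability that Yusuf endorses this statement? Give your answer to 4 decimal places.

P(θ) = c + (1 − c) · 1 / (1 + exp(−a(θ − b)))
Exponent: 0.8 × (1.5 − (-0.9)) = 1.9200
1/(1 + e^{-1.9200}) = 0.8721
P = 0.32 + 0.68 × 0.8721 = 0.9131

0.9131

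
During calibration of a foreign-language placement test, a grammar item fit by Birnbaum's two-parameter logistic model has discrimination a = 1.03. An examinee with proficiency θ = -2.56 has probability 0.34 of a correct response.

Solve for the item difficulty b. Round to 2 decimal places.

-1.92

P(θ) = 1 / (1 + exp(−a(θ − b)))
logit(0.34) = ln(0.34/0.66) = -0.6633
b = θ − logit/(a) = -2.56 − (-0.6633)/1.0300 = -1.9160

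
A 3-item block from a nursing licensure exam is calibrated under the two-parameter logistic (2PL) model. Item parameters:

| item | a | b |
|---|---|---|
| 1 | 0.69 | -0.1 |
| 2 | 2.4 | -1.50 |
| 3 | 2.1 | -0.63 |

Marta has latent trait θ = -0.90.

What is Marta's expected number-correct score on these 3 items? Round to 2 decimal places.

P(θ) = 1 / (1 + exp(−a(θ − b)))
P_1 = 1/(1+e^{0.5520}) = 0.3654
P_2 = 1/(1+e^{-1.4400}) = 0.8085
P_3 = 1/(1+e^{0.5670}) = 0.3619
E[score] = 0.3654 + 0.8085 + 0.3619 = 1.5358

1.54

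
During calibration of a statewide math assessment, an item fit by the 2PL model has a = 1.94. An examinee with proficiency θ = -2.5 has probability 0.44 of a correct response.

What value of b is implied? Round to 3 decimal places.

-2.376

P(θ) = 1 / (1 + exp(−a(θ − b)))
logit(0.44) = ln(0.44/0.56) = -0.2412
b = θ − logit/(a) = -2.5 − (-0.2412)/1.9400 = -2.3757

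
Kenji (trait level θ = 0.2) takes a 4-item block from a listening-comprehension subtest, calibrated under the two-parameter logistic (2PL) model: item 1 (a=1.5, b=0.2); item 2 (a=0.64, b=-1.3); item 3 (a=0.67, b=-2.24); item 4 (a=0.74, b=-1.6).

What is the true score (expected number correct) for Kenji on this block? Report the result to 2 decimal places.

2.85

P(θ) = 1 / (1 + exp(−a(θ − b)))
P_1 = 1/(1+e^{0.0000}) = 0.5000
P_2 = 1/(1+e^{-0.9600}) = 0.7231
P_3 = 1/(1+e^{-1.6348}) = 0.8368
P_4 = 1/(1+e^{-1.3320}) = 0.7912
E[score] = 0.5000 + 0.7231 + 0.8368 + 0.7912 = 2.8511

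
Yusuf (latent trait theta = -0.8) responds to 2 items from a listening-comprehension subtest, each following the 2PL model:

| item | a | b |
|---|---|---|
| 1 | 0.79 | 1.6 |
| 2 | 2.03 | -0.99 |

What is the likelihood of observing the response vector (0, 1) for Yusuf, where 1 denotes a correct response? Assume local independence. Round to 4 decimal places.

0.5175

P(theta) = 1 / (1 + exp(−a(theta − b)))
P_1 = 1/(1+e^{1.8960}) = 0.1306
P_2 = 1/(1+e^{-0.3857}) = 0.5952
L = (1−P_1) × P_2 = 0.8694 × 0.5952 = 0.51753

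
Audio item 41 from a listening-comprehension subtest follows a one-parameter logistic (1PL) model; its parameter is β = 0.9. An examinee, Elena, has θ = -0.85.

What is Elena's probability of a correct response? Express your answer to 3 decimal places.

0.148

P(θ) = 1 / (1 + exp(−(θ − β)))
Exponent: (-0.85 − 0.9) = -1.7500
1/(1 + e^{1.7500}) = 0.1480
P = 0.1480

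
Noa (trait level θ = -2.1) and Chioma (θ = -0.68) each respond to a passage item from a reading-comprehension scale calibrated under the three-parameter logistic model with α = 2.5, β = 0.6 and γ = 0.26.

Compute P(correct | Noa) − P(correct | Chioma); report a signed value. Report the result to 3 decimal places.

-0.028

P(θ) = γ + (1 − γ) · 1 / (1 + exp(−α(θ − β)))
P(Noa) = 0.2609  [exponent -6.7500]
P(Chioma) = 0.2890  [exponent -3.2000]
Difference = 0.2609 − 0.2890 = -0.0281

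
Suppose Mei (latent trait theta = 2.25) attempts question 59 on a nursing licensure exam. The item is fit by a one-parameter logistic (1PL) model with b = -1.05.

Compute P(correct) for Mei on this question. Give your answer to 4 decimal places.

0.9644

P(theta) = 1 / (1 + exp(−(theta − b)))
Exponent: (2.25 − (-1.05)) = 3.3000
1/(1 + e^{-3.3000}) = 0.9644
P = 0.9644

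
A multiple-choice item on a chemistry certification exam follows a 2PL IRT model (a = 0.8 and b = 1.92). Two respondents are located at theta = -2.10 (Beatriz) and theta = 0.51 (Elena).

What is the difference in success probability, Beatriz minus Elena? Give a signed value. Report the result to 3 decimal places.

-0.206

P(theta) = 1 / (1 + exp(−a(theta − b)))
P(Beatriz) = 0.0386  [exponent -3.2160]
P(Elena) = 0.2445  [exponent -1.1280]
Difference = 0.0386 − 0.2445 = -0.2060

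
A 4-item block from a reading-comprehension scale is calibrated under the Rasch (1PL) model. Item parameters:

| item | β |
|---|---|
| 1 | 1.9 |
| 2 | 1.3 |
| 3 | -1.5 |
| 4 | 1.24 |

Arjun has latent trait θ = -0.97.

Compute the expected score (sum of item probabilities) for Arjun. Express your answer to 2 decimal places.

0.88

P(θ) = 1 / (1 + exp(−(θ − β)))
P_1 = 1/(1+e^{2.8700}) = 0.0537
P_2 = 1/(1+e^{2.2700}) = 0.0936
P_3 = 1/(1+e^{-0.5300}) = 0.6295
P_4 = 1/(1+e^{2.2100}) = 0.0989
E[score] = 0.0537 + 0.0936 + 0.6295 + 0.0989 = 0.8756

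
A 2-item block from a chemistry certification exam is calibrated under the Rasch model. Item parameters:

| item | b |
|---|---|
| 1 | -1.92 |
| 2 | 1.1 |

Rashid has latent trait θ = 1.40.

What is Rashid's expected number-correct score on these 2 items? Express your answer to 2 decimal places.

P(θ) = 1 / (1 + exp(−(θ − b)))
P_1 = 1/(1+e^{-3.3200}) = 0.9651
P_2 = 1/(1+e^{-0.3000}) = 0.5744
E[score] = 0.9651 + 0.5744 = 1.5396

1.54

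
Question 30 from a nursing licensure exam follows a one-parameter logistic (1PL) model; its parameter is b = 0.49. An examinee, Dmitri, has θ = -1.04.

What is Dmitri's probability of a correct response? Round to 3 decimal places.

0.178

P(θ) = 1 / (1 + exp(−(θ − b)))
Exponent: (-1.04 − 0.49) = -1.5300
1/(1 + e^{1.5300}) = 0.1780
P = 0.1780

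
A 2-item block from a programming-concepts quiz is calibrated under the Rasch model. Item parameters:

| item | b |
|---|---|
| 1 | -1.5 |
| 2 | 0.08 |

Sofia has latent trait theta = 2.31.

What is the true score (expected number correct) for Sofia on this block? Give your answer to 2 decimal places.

1.88

P(theta) = 1 / (1 + exp(−(theta − b)))
P_1 = 1/(1+e^{-3.8100}) = 0.9783
P_2 = 1/(1+e^{-2.2300}) = 0.9029
E[score] = 0.9783 + 0.9029 = 1.8812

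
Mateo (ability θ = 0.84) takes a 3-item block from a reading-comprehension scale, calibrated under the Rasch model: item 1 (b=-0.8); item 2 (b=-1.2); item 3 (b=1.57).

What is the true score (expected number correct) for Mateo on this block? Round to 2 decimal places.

2.05

P(θ) = 1 / (1 + exp(−(θ − b)))
P_1 = 1/(1+e^{-1.6400}) = 0.8375
P_2 = 1/(1+e^{-2.0400}) = 0.8849
P_3 = 1/(1+e^{0.7300}) = 0.3252
E[score] = 0.8375 + 0.8849 + 0.3252 = 2.0477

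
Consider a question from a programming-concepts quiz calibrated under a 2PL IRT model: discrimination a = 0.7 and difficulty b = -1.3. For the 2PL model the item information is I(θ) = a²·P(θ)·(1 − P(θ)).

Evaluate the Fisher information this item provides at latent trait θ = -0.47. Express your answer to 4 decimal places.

P = 1/(1+e^{-0.5810}) = 0.6413
P(1−P) = 0.6413 × 0.3587 = 0.2300
I = a² × P(1−P) = 0.7² × 0.2300 = 0.11272

0.1127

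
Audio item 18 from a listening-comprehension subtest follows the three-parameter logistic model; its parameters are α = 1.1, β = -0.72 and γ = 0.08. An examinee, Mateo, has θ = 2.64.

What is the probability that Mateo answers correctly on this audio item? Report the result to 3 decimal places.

P(θ) = γ + (1 − γ) · 1 / (1 + exp(−α(θ − β)))
Exponent: 1.1 × (2.64 − (-0.72)) = 3.6960
1/(1 + e^{-3.6960}) = 0.9758
P = 0.08 + 0.92 × 0.9758 = 0.9777

0.978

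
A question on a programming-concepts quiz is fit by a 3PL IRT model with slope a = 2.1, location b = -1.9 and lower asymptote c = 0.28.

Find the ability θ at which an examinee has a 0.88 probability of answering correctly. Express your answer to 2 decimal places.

P(θ) = c + (1 − c) · 1 / (1 + exp(−a(θ − b)))
Remove guessing floor: (0.88 − 0.28)/(1 − 0.28) = 0.8333
logit = ln(0.8333/0.1667) = 1.6094
θ = b + logit/(a) = -1.9 + 1.6094/2.1000 = -1.1336

-1.13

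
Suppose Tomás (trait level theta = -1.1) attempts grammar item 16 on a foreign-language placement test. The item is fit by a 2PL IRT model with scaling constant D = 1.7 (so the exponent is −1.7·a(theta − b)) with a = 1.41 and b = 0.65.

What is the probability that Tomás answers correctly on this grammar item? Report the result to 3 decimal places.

0.015

P(theta) = 1 / (1 + exp(−D·a(theta − b)))
Exponent: 1.7 × 1.41 × (-1.1 − 0.65) = -4.1947
1/(1 + e^{4.1947}) = 0.0149
P = 0.0149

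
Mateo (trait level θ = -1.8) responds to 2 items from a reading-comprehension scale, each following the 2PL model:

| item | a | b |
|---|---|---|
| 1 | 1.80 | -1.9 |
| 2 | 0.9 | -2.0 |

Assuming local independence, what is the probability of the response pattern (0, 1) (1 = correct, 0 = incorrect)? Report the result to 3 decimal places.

0.248

P(θ) = 1 / (1 + exp(−a(θ − b)))
P_1 = 1/(1+e^{-0.1800}) = 0.5449
P_2 = 1/(1+e^{-0.1800}) = 0.5449
L = (1−P_1) × P_2 = 0.4551 × 0.5449 = 0.24799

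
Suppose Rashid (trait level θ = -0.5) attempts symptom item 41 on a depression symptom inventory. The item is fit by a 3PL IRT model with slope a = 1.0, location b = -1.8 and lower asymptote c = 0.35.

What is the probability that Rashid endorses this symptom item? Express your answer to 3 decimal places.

0.861

P(θ) = c + (1 − c) · 1 / (1 + exp(−a(θ − b)))
Exponent: 1.0 × (-0.5 − (-1.8)) = 1.3000
1/(1 + e^{-1.3000}) = 0.7858
P = 0.35 + 0.65 × 0.7858 = 0.8608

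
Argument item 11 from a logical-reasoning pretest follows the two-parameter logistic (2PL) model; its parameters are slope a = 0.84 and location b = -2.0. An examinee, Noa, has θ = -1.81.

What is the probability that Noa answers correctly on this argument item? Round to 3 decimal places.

P(θ) = 1 / (1 + exp(−a(θ − b)))
Exponent: 0.84 × (-1.81 − (-2.0)) = 0.1596
1/(1 + e^{-0.1596}) = 0.5398

0.540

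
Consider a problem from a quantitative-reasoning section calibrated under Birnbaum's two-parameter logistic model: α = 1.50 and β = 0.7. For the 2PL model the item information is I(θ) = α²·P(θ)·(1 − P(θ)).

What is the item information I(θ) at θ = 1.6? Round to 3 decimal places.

P = 1/(1+e^{-1.3500}) = 0.7941
P(1−P) = 0.7941 × 0.2059 = 0.1635
I = α² × P(1−P) = 1.50² × 0.1635 = 0.36785

0.368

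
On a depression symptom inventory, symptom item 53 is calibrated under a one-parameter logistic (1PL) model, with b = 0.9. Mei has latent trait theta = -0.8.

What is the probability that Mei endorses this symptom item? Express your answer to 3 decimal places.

P(theta) = 1 / (1 + exp(−(theta − b)))
Exponent: (-0.8 − 0.9) = -1.7000
1/(1 + e^{1.7000}) = 0.1545
P = 0.1545

0.154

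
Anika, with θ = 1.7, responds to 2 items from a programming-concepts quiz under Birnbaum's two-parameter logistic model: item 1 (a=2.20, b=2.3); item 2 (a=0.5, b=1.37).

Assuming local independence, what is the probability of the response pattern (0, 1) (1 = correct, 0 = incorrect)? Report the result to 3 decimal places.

P(θ) = 1 / (1 + exp(−a(θ − b)))
P_1 = 1/(1+e^{1.3200}) = 0.2108
P_2 = 1/(1+e^{-0.1650}) = 0.5412
L = (1−P_1) × P_2 = 0.7892 × 0.5412 = 0.42707

0.427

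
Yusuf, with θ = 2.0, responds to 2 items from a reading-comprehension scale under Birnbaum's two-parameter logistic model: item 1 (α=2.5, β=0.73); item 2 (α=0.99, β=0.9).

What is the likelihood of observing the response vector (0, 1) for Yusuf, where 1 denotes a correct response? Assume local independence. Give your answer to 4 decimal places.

P(θ) = 1 / (1 + exp(−α(θ − β)))
P_1 = 1/(1+e^{-3.1750}) = 0.9599
P_2 = 1/(1+e^{-1.0890}) = 0.7482
L = (1−P_1) × P_2 = 0.0401 × 0.7482 = 0.03002

0.0300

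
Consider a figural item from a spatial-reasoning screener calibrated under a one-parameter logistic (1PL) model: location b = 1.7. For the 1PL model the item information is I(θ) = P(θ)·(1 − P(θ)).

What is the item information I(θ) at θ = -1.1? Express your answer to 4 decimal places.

P = 1/(1+e^{2.8000}) = 0.0573
P(1−P) = 0.0573 × 0.9427 = 0.0540
I = P(1−P) = 0.05404

0.0540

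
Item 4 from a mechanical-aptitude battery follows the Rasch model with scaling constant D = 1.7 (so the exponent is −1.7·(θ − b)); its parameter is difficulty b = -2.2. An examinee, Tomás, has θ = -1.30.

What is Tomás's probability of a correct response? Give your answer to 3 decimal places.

0.822

P(θ) = 1 / (1 + exp(−D·(θ − b)))
Exponent: 1.7 × (-1.30 − (-2.2)) = 1.5300
1/(1 + e^{-1.5300}) = 0.8220
P = 0.8220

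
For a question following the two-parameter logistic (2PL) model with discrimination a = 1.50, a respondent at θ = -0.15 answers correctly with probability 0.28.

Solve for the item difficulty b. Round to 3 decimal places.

0.480

P(θ) = 1 / (1 + exp(−a(θ − b)))
logit(0.28) = ln(0.28/0.72) = -0.9445
b = θ − logit/(a) = -0.15 − (-0.9445)/1.5000 = 0.4796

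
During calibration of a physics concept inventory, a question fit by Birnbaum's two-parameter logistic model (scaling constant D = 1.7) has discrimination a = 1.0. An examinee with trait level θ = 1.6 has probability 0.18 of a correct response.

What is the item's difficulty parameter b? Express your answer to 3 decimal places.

2.492

P(θ) = 1 / (1 + exp(−D·a(θ − b)))
logit(0.18) = ln(0.18/0.82) = -1.5163
b = θ − logit/(1.7·a) = 1.6 − (-1.5163)/1.7000 = 2.4920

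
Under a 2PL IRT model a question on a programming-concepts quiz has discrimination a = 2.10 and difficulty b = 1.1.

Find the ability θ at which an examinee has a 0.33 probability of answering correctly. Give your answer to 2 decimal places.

P(θ) = 1 / (1 + exp(−a(θ − b)))
logit = ln(0.3300/0.6700) = -0.7082
θ = b + logit/(a) = 1.1 + (-0.7082)/2.1000 = 0.7628

0.76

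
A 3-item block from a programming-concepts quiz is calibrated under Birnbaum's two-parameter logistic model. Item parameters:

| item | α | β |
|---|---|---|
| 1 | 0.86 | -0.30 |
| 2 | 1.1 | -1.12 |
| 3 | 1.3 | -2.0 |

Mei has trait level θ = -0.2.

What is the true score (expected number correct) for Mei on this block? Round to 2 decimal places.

2.17

P(θ) = 1 / (1 + exp(−α(θ − β)))
P_1 = 1/(1+e^{-0.0860}) = 0.5215
P_2 = 1/(1+e^{-1.0120}) = 0.7334
P_3 = 1/(1+e^{-2.3400}) = 0.9121
E[score] = 0.5215 + 0.7334 + 0.9121 = 2.1670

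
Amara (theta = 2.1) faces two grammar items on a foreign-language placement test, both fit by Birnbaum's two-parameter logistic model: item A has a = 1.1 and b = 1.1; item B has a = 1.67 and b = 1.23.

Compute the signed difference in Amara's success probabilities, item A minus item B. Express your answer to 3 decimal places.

-0.060

P(theta) = 1 / (1 + exp(−a(theta − b)))
P_A = 0.7503
P_B = 0.8104
P_A − P_B = -0.0602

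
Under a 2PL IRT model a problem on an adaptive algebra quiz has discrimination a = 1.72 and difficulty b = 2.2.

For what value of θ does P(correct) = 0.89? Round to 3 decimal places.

3.416

P(θ) = 1 / (1 + exp(−a(θ − b)))
logit = ln(0.8900/0.1100) = 2.0907
θ = b + logit/(a) = 2.2 + 2.0907/1.7200 = 3.4155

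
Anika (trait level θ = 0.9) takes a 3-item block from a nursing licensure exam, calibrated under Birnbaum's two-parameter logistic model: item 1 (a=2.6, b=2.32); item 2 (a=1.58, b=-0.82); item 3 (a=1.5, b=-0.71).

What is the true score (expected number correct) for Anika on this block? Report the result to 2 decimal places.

1.88

P(θ) = 1 / (1 + exp(−a(θ − b)))
P_1 = 1/(1+e^{3.6920}) = 0.0243
P_2 = 1/(1+e^{-2.7176}) = 0.9381
P_3 = 1/(1+e^{-2.4150}) = 0.9180
E[score] = 0.0243 + 0.9381 + 0.9180 = 1.8803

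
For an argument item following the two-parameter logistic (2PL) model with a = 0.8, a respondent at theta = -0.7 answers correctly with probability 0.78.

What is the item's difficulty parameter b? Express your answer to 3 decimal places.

-2.282

P(theta) = 1 / (1 + exp(−a(theta − b)))
logit(0.78) = ln(0.78/0.22) = 1.2657
b = theta − logit/(a) = -0.7 − 1.2657/0.8000 = -2.2821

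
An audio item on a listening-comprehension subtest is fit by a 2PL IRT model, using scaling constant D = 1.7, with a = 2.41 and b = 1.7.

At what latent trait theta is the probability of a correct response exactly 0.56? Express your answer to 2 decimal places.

1.76

P(theta) = 1 / (1 + exp(−D·a(theta − b)))
logit = ln(0.5600/0.4400) = 0.2412
theta = b + logit/(1.7·a) = 1.7 + 0.2412/4.0970 = 1.7589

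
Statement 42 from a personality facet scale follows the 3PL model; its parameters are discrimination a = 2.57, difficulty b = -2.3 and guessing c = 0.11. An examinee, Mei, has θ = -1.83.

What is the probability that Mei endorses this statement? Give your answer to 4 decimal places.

0.7952

P(θ) = c + (1 − c) · 1 / (1 + exp(−a(θ − b)))
Exponent: 2.57 × (-1.83 − (-2.3)) = 1.2079
1/(1 + e^{-1.2079}) = 0.7699
P = 0.11 + 0.89 × 0.7699 = 0.7952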